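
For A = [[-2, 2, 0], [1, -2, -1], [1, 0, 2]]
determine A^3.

A^2 = [[6, -8, -2], [-5, 6, 0], [0, 2, 4]]
A^3 = [[-22, 28, 4], [16, -22, -6], [6, -4, 6]]

[[-22, 28, 4], [16, -22, -6], [6, -4, 6]]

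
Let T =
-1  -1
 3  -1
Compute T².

[[-2, 2], [-6, -2]]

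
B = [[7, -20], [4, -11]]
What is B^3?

tr B = -4 and det B = 3, so the characteristic polynomial is λ² − (-4)λ + (3) with roots -3 and -1.
Eigenvectors give P = [[2, 5], [1, 2]] with P⁻¹ = [[-2, 5], [1, -2]], and B = P·diag(-3, -1)·P⁻¹.
Then B^3 = P·diag(-27, -1)·P⁻¹ = [[-54, -5], [-27, -2]] · [[-2, 5], [1, -2]] = [[103, -260], [52, -131]].

[[103, -260], [52, -131]]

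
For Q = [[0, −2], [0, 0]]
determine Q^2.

[[0, 0], [0, 0]]

Q is strictly triangular, hence nilpotent: Q^2 = 0, so Q^2 = 0.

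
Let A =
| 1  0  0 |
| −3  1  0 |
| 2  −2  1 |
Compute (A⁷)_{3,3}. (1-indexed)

A = I + N where N = [[0, 0, 0], [−3, 0, 0], [2, −2, 0]] is strictly lower-triangular, so N³ = 0.
(I + N)⁷ = I + 7·N + 21·N² = [[1, 0, 0], [−21, 1, 0], [140, −14, 1]].

1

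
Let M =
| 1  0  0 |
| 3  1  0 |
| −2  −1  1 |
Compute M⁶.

[[1, 0, 0], [18, 1, 0], [−57, −6, 1]]

M = I + N where N = [[0, 0, 0], [3, 0, 0], [−2, −1, 0]] is strictly lower-triangular, so N³ = 0.
(I + N)⁶ = I + 6·N + 15·N² = [[1, 0, 0], [18, 1, 0], [−57, −6, 1]].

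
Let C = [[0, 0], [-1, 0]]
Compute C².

C is strictly triangular, hence nilpotent: C² = 0, so C² = 0.

[[0, 0], [0, 0]]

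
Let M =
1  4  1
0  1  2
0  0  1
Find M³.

[[1, 12, 27], [0, 1, 6], [0, 0, 1]]

M = I + N where N = [[0, 4, 1], [0, 0, 2], [0, 0, 0]] is strictly upper-triangular, so N³ = 0.
(I + N)³ = I + 3·N + 3·N² = [[1, 12, 27], [0, 1, 6], [0, 0, 1]].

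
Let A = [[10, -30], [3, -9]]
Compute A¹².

[[10, -30], [3, -9]]

A² = A (a projection; rank 1, trace 1), so A¹² = A.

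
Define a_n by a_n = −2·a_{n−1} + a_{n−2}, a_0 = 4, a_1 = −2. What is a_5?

With companion matrix T = [[−2, 1], [1, 0]], [a_n, a_{n−1}]ᵀ = T·[a_{n−1}, a_{n−2}]ᵀ, so [a_5, a_4]ᵀ = T⁴·[a_1, a_0]ᵀ.
T⁴ = [[29, −12], [−12, 5]], giving [a_5, a_4]ᵀ = [[−106], [44]].

−106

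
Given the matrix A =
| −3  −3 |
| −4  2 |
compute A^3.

A^2 = [[21, 3], [4, 16]]
A^3 = [[−75, −57], [−76, 20]]

[[−75, −57], [−76, 20]]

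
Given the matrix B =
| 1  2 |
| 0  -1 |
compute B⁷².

B² = I (check: tr B = 0 and det B = -1), so B⁷² = I since 72 is even.

[[1, 0], [0, 1]]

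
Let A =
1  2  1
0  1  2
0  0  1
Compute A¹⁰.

A = I + N where N = [[0, 2, 1], [0, 0, 2], [0, 0, 0]] is strictly upper-triangular, so N³ = 0.
(I + N)¹⁰ = I + 10·N + 45·N² = [[1, 20, 190], [0, 1, 20], [0, 0, 1]].

[[1, 20, 190], [0, 1, 20], [0, 0, 1]]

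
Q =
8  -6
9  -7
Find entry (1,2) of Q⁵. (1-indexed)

-66

tr Q = 1 and det Q = -2, so the characteristic polynomial is λ² − (1)λ + (-2) with roots -1 and 2.
Eigenvectors give P = [[2, -1], [3, -1]] with P⁻¹ = [[-1, 1], [-3, 2]], and Q = P·diag(-1, 2)·P⁻¹.
Then Q⁵ = P·diag(-1, 32)·P⁻¹ = [[-2, -32], [-3, -32]] · [[-1, 1], [-3, 2]] = [[98, -66], [99, -67]].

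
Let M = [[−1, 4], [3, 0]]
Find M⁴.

[[181, −100], [−75, 156]]

M² = [[13, −4], [−3, 12]]
M³ = [[−25, 52], [39, −12]]
M⁴ = [[181, −100], [−75, 156]]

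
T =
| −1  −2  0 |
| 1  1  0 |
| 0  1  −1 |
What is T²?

[[−1, 0, 0], [0, −1, 0], [1, 0, 1]]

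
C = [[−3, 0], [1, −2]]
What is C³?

C² = [[9, 0], [−5, 4]]
C³ = [[−27, 0], [19, −8]]

[[−27, 0], [19, −8]]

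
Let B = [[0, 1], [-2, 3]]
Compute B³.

[[-6, 7], [-14, 15]]

B² = [[-2, 3], [-6, 7]]
B³ = [[-6, 7], [-14, 15]]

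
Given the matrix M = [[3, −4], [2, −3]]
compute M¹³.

M² = I (check: tr M = 0 and det M = −1), so M¹³ = M since 13 is odd.

[[3, −4], [2, −3]]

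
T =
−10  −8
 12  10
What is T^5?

[[−160, −128], [192, 160]]

tr T = 0 and det T = −4, so the characteristic polynomial is λ² − (0)λ + (−4) with roots −2 and 2.
Eigenvectors give P = [[1, −2], [−1, 3]] with P⁻¹ = [[3, 2], [1, 1]], and T = P·diag(−2, 2)·P⁻¹.
Then T^5 = P·diag(−32, 32)·P⁻¹ = [[−32, −64], [32, 96]] · [[3, 2], [1, 1]] = [[−160, −128], [192, 160]].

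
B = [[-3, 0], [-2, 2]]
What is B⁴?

B² = [[9, 0], [2, 4]]
B³ = [[-27, 0], [-14, 8]]
B⁴ = [[81, 0], [26, 16]]

[[81, 0], [26, 16]]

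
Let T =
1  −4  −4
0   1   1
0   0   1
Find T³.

[[1, −12, −24], [0, 1, 3], [0, 0, 1]]

T = I + N where N = [[0, −4, −4], [0, 0, 1], [0, 0, 0]] is strictly upper-triangular, so N³ = 0.
(I + N)³ = I + 3·N + 3·N² = [[1, −12, −24], [0, 1, 3], [0, 0, 1]].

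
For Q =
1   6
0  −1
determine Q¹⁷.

[[1, 6], [0, −1]]

Q² = I (check: tr Q = 0 and det Q = −1), so Q¹⁷ = Q since 17 is odd.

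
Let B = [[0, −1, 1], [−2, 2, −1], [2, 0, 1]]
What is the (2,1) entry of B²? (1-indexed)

−6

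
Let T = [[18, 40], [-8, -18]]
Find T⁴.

[[16, 0], [0, 16]]

tr T = 0 and det T = -4, so the characteristic polynomial is λ² − (0)λ + (-4) with roots 2 and -2.
Eigenvectors give P = [[5, 2], [-2, -1]] with P⁻¹ = [[1, 2], [-2, -5]], and T = P·diag(2, -2)·P⁻¹.
Then T⁴ = P·diag(16, 16)·P⁻¹ = [[80, 32], [-32, -16]] · [[1, 2], [-2, -5]] = [[16, 0], [0, 16]].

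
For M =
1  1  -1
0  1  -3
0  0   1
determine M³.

M = I + N where N = [[0, 1, -1], [0, 0, -3], [0, 0, 0]] is strictly upper-triangular, so N³ = 0.
(I + N)³ = I + 3·N + 3·N² = [[1, 3, -12], [0, 1, -9], [0, 0, 1]].

[[1, 3, -12], [0, 1, -9], [0, 0, 1]]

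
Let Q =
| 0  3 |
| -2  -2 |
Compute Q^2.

[[-6, -6], [4, -2]]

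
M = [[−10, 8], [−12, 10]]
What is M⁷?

[[−640, 512], [−768, 640]]

tr M = 0 and det M = −4, so the characteristic polynomial is λ² − (0)λ + (−4) with roots −2 and 2.
Eigenvectors give P = [[−1, 2], [−1, 3]] with P⁻¹ = [[−3, 2], [−1, 1]], and M = P·diag(−2, 2)·P⁻¹.
Then M⁷ = P·diag(−128, 128)·P⁻¹ = [[128, 256], [128, 384]] · [[−3, 2], [−1, 1]] = [[−640, 512], [−768, 640]].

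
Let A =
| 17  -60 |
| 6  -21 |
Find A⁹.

[[177137, -590460], [59046, -196821]]

tr A = -4 and det A = 3, so the characteristic polynomial is λ² − (-4)λ + (3) with roots -1 and -3.
Eigenvectors give P = [[10, 3], [3, 1]] with P⁻¹ = [[1, -3], [-3, 10]], and A = P·diag(-1, -3)·P⁻¹.
Then A⁹ = P·diag(-1, -19683)·P⁻¹ = [[-10, -59049], [-3, -19683]] · [[1, -3], [-3, 10]] = [[177137, -590460], [59046, -196821]].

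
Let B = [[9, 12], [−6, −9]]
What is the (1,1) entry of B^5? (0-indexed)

tr B = 0 and det B = −9, so the characteristic polynomial is λ² − (0)λ + (−9) with roots −3 and 3.
Eigenvectors give P = [[−1, −2], [1, 1]] with P⁻¹ = [[1, 2], [−1, −1]], and B = P·diag(−3, 3)·P⁻¹.
Then B^5 = P·diag(−243, 243)·P⁻¹ = [[243, −486], [−243, 243]] · [[1, 2], [−1, −1]] = [[729, 972], [−486, −729]].

−729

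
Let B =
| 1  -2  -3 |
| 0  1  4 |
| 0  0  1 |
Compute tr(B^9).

3

B = I + N where N = [[0, -2, -3], [0, 0, 4], [0, 0, 0]] is strictly upper-triangular, so N^3 = 0.
(I + N)^9 = I + 9·N + 36·N^2 = [[1, -18, -315], [0, 1, 36], [0, 0, 1]].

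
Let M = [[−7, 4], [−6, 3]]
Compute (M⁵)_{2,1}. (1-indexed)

−726

tr M = −4 and det M = 3, so the characteristic polynomial is λ² − (−4)λ + (3) with roots −3 and −1.
Eigenvectors give P = [[1, −2], [1, −3]] with P⁻¹ = [[3, −2], [1, −1]], and M = P·diag(−3, −1)·P⁻¹.
Then M⁵ = P·diag(−243, −1)·P⁻¹ = [[−243, 2], [−243, 3]] · [[3, −2], [1, −1]] = [[−727, 484], [−726, 483]].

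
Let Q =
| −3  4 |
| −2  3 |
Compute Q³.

[[−3, 4], [−2, 3]]

Q² = I (check: tr Q = 0 and det Q = −1), so Q³ = Q since 3 is odd.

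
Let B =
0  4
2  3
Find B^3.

[[24, 68], [34, 75]]

B^2 = [[8, 12], [6, 17]]
B^3 = [[24, 68], [34, 75]]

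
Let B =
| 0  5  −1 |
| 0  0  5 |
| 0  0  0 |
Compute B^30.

[[0, 0, 0], [0, 0, 0], [0, 0, 0]]

B is strictly triangular, hence nilpotent: B^3 = 0, so B^30 = 0.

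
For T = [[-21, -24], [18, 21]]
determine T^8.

tr T = 0 and det T = -9, so the characteristic polynomial is λ² − (0)λ + (-9) with roots -3 and 3.
Eigenvectors give P = [[4, -1], [-3, 1]] with P⁻¹ = [[1, 1], [3, 4]], and T = P·diag(-3, 3)·P⁻¹.
Then T^8 = P·diag(6561, 6561)·P⁻¹ = [[26244, -6561], [-19683, 6561]] · [[1, 1], [3, 4]] = [[6561, 0], [0, 6561]].

[[6561, 0], [0, 6561]]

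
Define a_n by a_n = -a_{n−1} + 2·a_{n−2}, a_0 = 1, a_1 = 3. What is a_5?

23

With companion matrix Q = [[-1, 2], [1, 0]], [a_n, a_{n−1}]ᵀ = Q·[a_{n−1}, a_{n−2}]ᵀ, so [a_5, a_4]ᵀ = Q⁴·[a_1, a_0]ᵀ.
Q⁴ = [[11, -10], [-5, 6]], giving [a_5, a_4]ᵀ = [[23], [-9]].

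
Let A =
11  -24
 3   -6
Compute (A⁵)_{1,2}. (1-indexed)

-5064

tr A = 5 and det A = 6, so the characteristic polynomial is λ² − (5)λ + (6) with roots 2 and 3.
Eigenvectors give P = [[-8, 3], [-3, 1]] with P⁻¹ = [[1, -3], [3, -8]], and A = P·diag(2, 3)·P⁻¹.
Then A⁵ = P·diag(32, 243)·P⁻¹ = [[-256, 729], [-96, 243]] · [[1, -3], [3, -8]] = [[1931, -5064], [633, -1656]].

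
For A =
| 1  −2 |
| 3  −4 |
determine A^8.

tr A = −3 and det A = 2, so the characteristic polynomial is λ² − (−3)λ + (2) with roots −1 and −2.
Eigenvectors give P = [[1, −2], [1, −3]] with P⁻¹ = [[3, −2], [1, −1]], and A = P·diag(−1, −2)·P⁻¹.
Then A^8 = P·diag(1, 256)·P⁻¹ = [[1, −512], [1, −768]] · [[3, −2], [1, −1]] = [[−509, 510], [−765, 766]].

[[−509, 510], [−765, 766]]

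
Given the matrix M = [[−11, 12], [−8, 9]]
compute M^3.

[[−83, 84], [−56, 57]]

tr M = −2 and det M = −3, so the characteristic polynomial is λ² − (−2)λ + (−3) with roots −3 and 1.
Eigenvectors give P = [[3, 1], [2, 1]] with P⁻¹ = [[1, −1], [−2, 3]], and M = P·diag(−3, 1)·P⁻¹.
Then M^3 = P·diag(−27, 1)·P⁻¹ = [[−81, 1], [−54, 1]] · [[1, −1], [−2, 3]] = [[−83, 84], [−56, 57]].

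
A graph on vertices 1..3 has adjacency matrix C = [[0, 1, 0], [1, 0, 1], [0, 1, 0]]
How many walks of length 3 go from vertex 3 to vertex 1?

The number of length-3 walks from vertex 3 to vertex 1 is entry (3,1) of C³, where C is the adjacency matrix.
C² = [[1, 0, 1], [0, 2, 0], [1, 0, 1]]
C³ = [[0, 2, 0], [2, 0, 2], [0, 2, 0]]

0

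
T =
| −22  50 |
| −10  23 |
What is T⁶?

tr T = 1 and det T = −6, so the characteristic polynomial is λ² − (1)λ + (−6) with roots −2 and 3.
Eigenvectors give P = [[5, 2], [2, 1]] with P⁻¹ = [[1, −2], [−2, 5]], and T = P·diag(−2, 3)·P⁻¹.
Then T⁶ = P·diag(64, 729)·P⁻¹ = [[320, 1458], [128, 729]] · [[1, −2], [−2, 5]] = [[−2596, 6650], [−1330, 3389]].

[[−2596, 6650], [−1330, 3389]]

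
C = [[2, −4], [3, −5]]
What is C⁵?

[[92, −124], [93, −125]]

tr C = −3 and det C = 2, so the characteristic polynomial is λ² − (−3)λ + (2) with roots −2 and −1.
Eigenvectors give P = [[1, 4], [1, 3]] with P⁻¹ = [[−3, 4], [1, −1]], and C = P·diag(−2, −1)·P⁻¹.
Then C⁵ = P·diag(−32, −1)·P⁻¹ = [[−32, −4], [−32, −3]] · [[−3, 4], [1, −1]] = [[92, −124], [93, −125]].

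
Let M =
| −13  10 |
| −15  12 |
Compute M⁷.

[[−6817, 4630], [−6945, 4758]]

tr M = −1 and det M = −6, so the characteristic polynomial is λ² − (−1)λ + (−6) with roots −3 and 2.
Eigenvectors give P = [[−1, −2], [−1, −3]] with P⁻¹ = [[−3, 2], [1, −1]], and M = P·diag(−3, 2)·P⁻¹.
Then M⁷ = P·diag(−2187, 128)·P⁻¹ = [[2187, −256], [2187, −384]] · [[−3, 2], [1, −1]] = [[−6817, 4630], [−6945, 4758]].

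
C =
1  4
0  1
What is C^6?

C = I + N where N = [[0, 4], [0, 0]] is strictly upper-triangular, so N^2 = 0.
(I + N)^6 = I + 6·N = [[1, 24], [0, 1]].

[[1, 24], [0, 1]]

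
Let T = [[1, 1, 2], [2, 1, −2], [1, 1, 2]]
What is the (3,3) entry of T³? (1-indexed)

T² = [[5, 4, 4], [2, 1, −2], [5, 4, 4]]
T³ = [[17, 13, 10], [2, 1, −2], [17, 13, 10]]

10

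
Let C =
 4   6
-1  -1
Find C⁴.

tr C = 3 and det C = 2, so the characteristic polynomial is λ² − (3)λ + (2) with roots 1 and 2.
Eigenvectors give P = [[-2, 3], [1, -1]] with P⁻¹ = [[1, 3], [1, 2]], and C = P·diag(1, 2)·P⁻¹.
Then C⁴ = P·diag(1, 16)·P⁻¹ = [[-2, 48], [1, -16]] · [[1, 3], [1, 2]] = [[46, 90], [-15, -29]].

[[46, 90], [-15, -29]]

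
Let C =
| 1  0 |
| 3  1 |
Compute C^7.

C = I + N where N = [[0, 0], [3, 0]] is strictly lower-triangular, so N^2 = 0.
(I + N)^7 = I + 7·N = [[1, 0], [21, 1]].

[[1, 0], [21, 1]]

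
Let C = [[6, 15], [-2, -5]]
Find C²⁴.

[[6, 15], [-2, -5]]

C² = C (a projection; rank 1, trace 1), so C²⁴ = C.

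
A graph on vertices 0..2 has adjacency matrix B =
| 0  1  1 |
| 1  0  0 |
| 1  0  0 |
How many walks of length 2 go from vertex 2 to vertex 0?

0

The number of length-2 walks from vertex 2 to vertex 0 is entry (2,0) of B², where B is the adjacency matrix.
B² = [[2, 0, 0], [0, 1, 1], [0, 1, 1]]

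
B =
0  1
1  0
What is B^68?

[[1, 0], [0, 1]]

B² = I (check: tr B = 0 and det B = -1), so B^68 = I since 68 is even.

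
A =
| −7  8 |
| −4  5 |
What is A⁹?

[[−39367, 39368], [−19684, 19685]]

tr A = −2 and det A = −3, so the characteristic polynomial is λ² − (−2)λ + (−3) with roots 1 and −3.
Eigenvectors give P = [[−1, −2], [−1, −1]] with P⁻¹ = [[1, −2], [−1, 1]], and A = P·diag(1, −3)·P⁻¹.
Then A⁹ = P·diag(1, −19683)·P⁻¹ = [[−1, 39366], [−1, 19683]] · [[1, −2], [−1, 1]] = [[−39367, 39368], [−19684, 19685]].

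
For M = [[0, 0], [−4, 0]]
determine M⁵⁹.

M is strictly triangular, hence nilpotent: M² = 0, so M⁵⁹ = 0.

[[0, 0], [0, 0]]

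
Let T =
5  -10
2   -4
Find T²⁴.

[[5, -10], [2, -4]]

T² = T (a projection; rank 1, trace 1), so T²⁴ = T.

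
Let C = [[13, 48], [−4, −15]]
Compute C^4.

[[−239, −960], [80, 321]]

tr C = −2 and det C = −3, so the characteristic polynomial is λ² − (−2)λ + (−3) with roots 1 and −3.
Eigenvectors give P = [[4, 3], [−1, −1]] with P⁻¹ = [[1, 3], [−1, −4]], and C = P·diag(1, −3)·P⁻¹.
Then C^4 = P·diag(1, 81)·P⁻¹ = [[4, 243], [−1, −81]] · [[1, 3], [−1, −4]] = [[−239, −960], [80, 321]].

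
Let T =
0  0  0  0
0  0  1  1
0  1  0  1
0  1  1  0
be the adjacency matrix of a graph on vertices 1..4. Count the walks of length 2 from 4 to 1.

The number of length-2 walks from vertex 4 to vertex 1 is entry (4,1) of T², where T is the adjacency matrix.
T² = [[0, 0, 0, 0], [0, 2, 1, 1], [0, 1, 2, 1], [0, 1, 1, 2]]

0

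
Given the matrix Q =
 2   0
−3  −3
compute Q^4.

[[16, 0], [39, 81]]

Q^2 = [[4, 0], [3, 9]]
Q^3 = [[8, 0], [−21, −27]]
Q^4 = [[16, 0], [39, 81]]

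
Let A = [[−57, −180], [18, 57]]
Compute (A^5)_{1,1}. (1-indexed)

−4617

tr A = 0 and det A = −9, so the characteristic polynomial is λ² − (0)λ + (−9) with roots −3 and 3.
Eigenvectors give P = [[10, −3], [−3, 1]] with P⁻¹ = [[1, 3], [3, 10]], and A = P·diag(−3, 3)·P⁻¹.
Then A^5 = P·diag(−243, 243)·P⁻¹ = [[−2430, −729], [729, 243]] · [[1, 3], [3, 10]] = [[−4617, −14580], [1458, 4617]].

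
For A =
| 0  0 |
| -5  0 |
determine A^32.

A is strictly triangular, hence nilpotent: A^2 = 0, so A^32 = 0.

[[0, 0], [0, 0]]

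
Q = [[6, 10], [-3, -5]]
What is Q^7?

[[6, 10], [-3, -5]]

Q² = Q (a projection; rank 1, trace 1), so Q^7 = Q.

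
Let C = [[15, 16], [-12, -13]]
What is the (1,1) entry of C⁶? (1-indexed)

2913

tr C = 2 and det C = -3, so the characteristic polynomial is λ² − (2)λ + (-3) with roots -1 and 3.
Eigenvectors give P = [[-1, 4], [1, -3]] with P⁻¹ = [[3, 4], [1, 1]], and C = P·diag(-1, 3)·P⁻¹.
Then C⁶ = P·diag(1, 729)·P⁻¹ = [[-1, 2916], [1, -2187]] · [[3, 4], [1, 1]] = [[2913, 2912], [-2184, -2183]].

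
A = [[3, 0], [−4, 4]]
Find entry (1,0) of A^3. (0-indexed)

−148

A^2 = [[9, 0], [−28, 16]]
A^3 = [[27, 0], [−148, 64]]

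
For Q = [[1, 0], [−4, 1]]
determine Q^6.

[[1, 0], [−24, 1]]

Q = I + N where N = [[0, 0], [−4, 0]] is strictly lower-triangular, so N^2 = 0.
(I + N)^6 = I + 6·N = [[1, 0], [−24, 1]].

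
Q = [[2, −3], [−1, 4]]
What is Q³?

[[32, −93], [−31, 94]]

Q² = [[7, −18], [−6, 19]]
Q³ = [[32, −93], [−31, 94]]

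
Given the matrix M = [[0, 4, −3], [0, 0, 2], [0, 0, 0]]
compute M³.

[[0, 0, 0], [0, 0, 0], [0, 0, 0]]

M is strictly triangular, hence nilpotent: M³ = 0, so M³ = 0.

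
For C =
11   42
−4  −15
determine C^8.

[[−39359, −137760], [13120, 45921]]

tr C = −4 and det C = 3, so the characteristic polynomial is λ² − (−4)λ + (3) with roots −1 and −3.
Eigenvectors give P = [[7, 3], [−2, −1]] with P⁻¹ = [[1, 3], [−2, −7]], and C = P·diag(−1, −3)·P⁻¹.
Then C^8 = P·diag(1, 6561)·P⁻¹ = [[7, 19683], [−2, −6561]] · [[1, 3], [−2, −7]] = [[−39359, −137760], [13120, 45921]].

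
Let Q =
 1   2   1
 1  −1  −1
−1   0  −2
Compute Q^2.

[[2, 0, −3], [1, 3, 4], [1, −2, 3]]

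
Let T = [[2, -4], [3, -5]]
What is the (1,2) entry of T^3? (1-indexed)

tr T = -3 and det T = 2, so the characteristic polynomial is λ² − (-3)λ + (2) with roots -2 and -1.
Eigenvectors give P = [[1, 4], [1, 3]] with P⁻¹ = [[-3, 4], [1, -1]], and T = P·diag(-2, -1)·P⁻¹.
Then T^3 = P·diag(-8, -1)·P⁻¹ = [[-8, -4], [-8, -3]] · [[-3, 4], [1, -1]] = [[20, -28], [21, -29]].

-28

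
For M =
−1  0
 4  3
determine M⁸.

[[1, 0], [6560, 6561]]

tr M = 2 and det M = −3, so the characteristic polynomial is λ² − (2)λ + (−3) with roots 3 and −1.
Eigenvectors give P = [[0, 1], [1, −1]] with P⁻¹ = [[1, 1], [1, 0]], and M = P·diag(3, −1)·P⁻¹.
Then M⁸ = P·diag(6561, 1)·P⁻¹ = [[0, 1], [6561, −1]] · [[1, 1], [1, 0]] = [[1, 0], [6560, 6561]].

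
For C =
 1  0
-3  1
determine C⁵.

C = I + N where N = [[0, 0], [-3, 0]] is strictly lower-triangular, so N² = 0.
(I + N)⁵ = I + 5·N = [[1, 0], [-15, 1]].

[[1, 0], [-15, 1]]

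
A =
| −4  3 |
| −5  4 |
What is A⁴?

[[1, 0], [0, 1]]

A² = I (check: tr A = 0 and det A = −1), so A⁴ = I since 4 is even.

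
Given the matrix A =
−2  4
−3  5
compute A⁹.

[[−1532, 2044], [−1533, 2045]]

tr A = 3 and det A = 2, so the characteristic polynomial is λ² − (3)λ + (2) with roots 1 and 2.
Eigenvectors give P = [[4, 1], [3, 1]] with P⁻¹ = [[1, −1], [−3, 4]], and A = P·diag(1, 2)·P⁻¹.
Then A⁹ = P·diag(1, 512)·P⁻¹ = [[4, 512], [3, 512]] · [[1, −1], [−3, 4]] = [[−1532, 2044], [−1533, 2045]].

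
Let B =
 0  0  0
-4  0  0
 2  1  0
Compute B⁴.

B is strictly triangular, hence nilpotent: B³ = 0, so B⁴ = 0.

[[0, 0, 0], [0, 0, 0], [0, 0, 0]]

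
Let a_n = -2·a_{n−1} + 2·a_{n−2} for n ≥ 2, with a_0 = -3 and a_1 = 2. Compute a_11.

With companion matrix C = [[-2, 2], [1, 0]], [a_n, a_{n−1}]ᵀ = C·[a_{n−1}, a_{n−2}]ᵀ, so [a_11, a_10]ᵀ = C¹⁰·[a_1, a_0]ᵀ.
C¹⁰ = [[18272, -13376], [-6688, 4896]], giving [a_11, a_10]ᵀ = [[76672], [-28064]].

76672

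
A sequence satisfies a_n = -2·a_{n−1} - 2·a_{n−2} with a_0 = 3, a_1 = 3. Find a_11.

288

With companion matrix M = [[-2, -2], [1, 0]], [a_n, a_{n−1}]ᵀ = M·[a_{n−1}, a_{n−2}]ᵀ, so [a_11, a_10]ᵀ = M^10·[a_1, a_0]ᵀ.
M^10 = [[32, 64], [-32, -32]], giving [a_11, a_10]ᵀ = [[288], [-192]].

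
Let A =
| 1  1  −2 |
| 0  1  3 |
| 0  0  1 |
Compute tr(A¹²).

3

A = I + N where N = [[0, 1, −2], [0, 0, 3], [0, 0, 0]] is strictly upper-triangular, so N³ = 0.
(I + N)¹² = I + 12·N + 66·N² = [[1, 12, 174], [0, 1, 36], [0, 0, 1]].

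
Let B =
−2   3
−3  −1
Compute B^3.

B^2 = [[−5, −9], [9, −8]]
B^3 = [[37, −6], [6, 35]]

[[37, −6], [6, 35]]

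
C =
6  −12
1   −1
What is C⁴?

tr C = 5 and det C = 6, so the characteristic polynomial is λ² − (5)λ + (6) with roots 3 and 2.
Eigenvectors give P = [[4, 3], [1, 1]] with P⁻¹ = [[1, −3], [−1, 4]], and C = P·diag(3, 2)·P⁻¹.
Then C⁴ = P·diag(81, 16)·P⁻¹ = [[324, 48], [81, 16]] · [[1, −3], [−1, 4]] = [[276, −780], [65, −179]].

[[276, −780], [65, −179]]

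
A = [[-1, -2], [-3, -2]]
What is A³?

A² = [[7, 6], [9, 10]]
A³ = [[-25, -26], [-39, -38]]

[[-25, -26], [-39, -38]]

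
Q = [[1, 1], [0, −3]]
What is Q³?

[[1, 7], [0, −27]]

Q² = [[1, −2], [0, 9]]
Q³ = [[1, 7], [0, −27]]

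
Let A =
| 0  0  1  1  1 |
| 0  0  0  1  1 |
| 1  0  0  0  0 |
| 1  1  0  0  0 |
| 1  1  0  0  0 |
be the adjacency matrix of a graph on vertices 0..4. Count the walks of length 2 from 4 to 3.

2

The number of length-2 walks from vertex 4 to vertex 3 is entry (4,3) of A^2, where A is the adjacency matrix.
A^2 = [[3, 2, 0, 0, 0], [2, 2, 0, 0, 0], [0, 0, 1, 1, 1], [0, 0, 1, 2, 2], [0, 0, 1, 2, 2]]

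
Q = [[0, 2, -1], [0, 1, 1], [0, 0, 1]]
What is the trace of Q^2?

2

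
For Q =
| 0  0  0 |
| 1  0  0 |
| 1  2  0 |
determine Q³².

[[0, 0, 0], [0, 0, 0], [0, 0, 0]]

Q is strictly triangular, hence nilpotent: Q³ = 0, so Q³² = 0.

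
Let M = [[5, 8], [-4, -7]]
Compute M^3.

tr M = -2 and det M = -3, so the characteristic polynomial is λ² − (-2)λ + (-3) with roots -3 and 1.
Eigenvectors give P = [[1, 2], [-1, -1]] with P⁻¹ = [[-1, -2], [1, 1]], and M = P·diag(-3, 1)·P⁻¹.
Then M^3 = P·diag(-27, 1)·P⁻¹ = [[-27, 2], [27, -1]] · [[-1, -2], [1, 1]] = [[29, 56], [-28, -55]].

[[29, 56], [-28, -55]]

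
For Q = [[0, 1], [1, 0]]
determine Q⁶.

Q² = I (check: tr Q = 0 and det Q = −1), so Q⁶ = I since 6 is even.

[[1, 0], [0, 1]]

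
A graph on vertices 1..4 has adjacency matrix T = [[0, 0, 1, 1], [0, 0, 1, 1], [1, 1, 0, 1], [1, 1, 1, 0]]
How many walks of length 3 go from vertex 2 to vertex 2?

2

The number of length-3 walks from vertex 2 to vertex 2 is entry (2,2) of T³, where T is the adjacency matrix.
T² = [[2, 2, 1, 1], [2, 2, 1, 1], [1, 1, 3, 2], [1, 1, 2, 3]]
T³ = [[2, 2, 5, 5], [2, 2, 5, 5], [5, 5, 4, 5], [5, 5, 5, 4]]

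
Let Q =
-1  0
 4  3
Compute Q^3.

[[-1, 0], [28, 27]]

Q^2 = [[1, 0], [8, 9]]
Q^3 = [[-1, 0], [28, 27]]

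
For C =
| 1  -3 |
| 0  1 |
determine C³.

C = I + N where N = [[0, -3], [0, 0]] is strictly upper-triangular, so N² = 0.
(I + N)³ = I + 3·N = [[1, -9], [0, 1]].

[[1, -9], [0, 1]]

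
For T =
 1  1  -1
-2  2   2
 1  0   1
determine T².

[[-2, 3, 0], [-4, 2, 8], [2, 1, 0]]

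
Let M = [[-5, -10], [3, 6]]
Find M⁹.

M² = M (a projection; rank 1, trace 1), so M⁹ = M.

[[-5, -10], [3, 6]]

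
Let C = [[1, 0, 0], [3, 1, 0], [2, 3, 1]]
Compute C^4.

C = I + N where N = [[0, 0, 0], [3, 0, 0], [2, 3, 0]] is strictly lower-triangular, so N^3 = 0.
(I + N)^4 = I + 4·N + 6·N^2 = [[1, 0, 0], [12, 1, 0], [62, 12, 1]].

[[1, 0, 0], [12, 1, 0], [62, 12, 1]]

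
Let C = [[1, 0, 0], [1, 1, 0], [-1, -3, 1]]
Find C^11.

[[1, 0, 0], [11, 1, 0], [-176, -33, 1]]

C = I + N where N = [[0, 0, 0], [1, 0, 0], [-1, -3, 0]] is strictly lower-triangular, so N^3 = 0.
(I + N)^11 = I + 11·N + 55·N^2 = [[1, 0, 0], [11, 1, 0], [-176, -33, 1]].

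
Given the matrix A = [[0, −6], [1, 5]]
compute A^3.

[[−30, −114], [19, 65]]

tr A = 5 and det A = 6, so the characteristic polynomial is λ² − (5)λ + (6) with roots 3 and 2.
Eigenvectors give P = [[−2, 3], [1, −1]] with P⁻¹ = [[1, 3], [1, 2]], and A = P·diag(3, 2)·P⁻¹.
Then A^3 = P·diag(27, 8)·P⁻¹ = [[−54, 24], [27, −8]] · [[1, 3], [1, 2]] = [[−30, −114], [19, 65]].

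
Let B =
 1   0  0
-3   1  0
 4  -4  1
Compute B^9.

B = I + N where N = [[0, 0, 0], [-3, 0, 0], [4, -4, 0]] is strictly lower-triangular, so N^3 = 0.
(I + N)^9 = I + 9·N + 36·N^2 = [[1, 0, 0], [-27, 1, 0], [468, -36, 1]].

[[1, 0, 0], [-27, 1, 0], [468, -36, 1]]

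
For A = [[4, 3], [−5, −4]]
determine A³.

[[4, 3], [−5, −4]]

A² = I (check: tr A = 0 and det A = −1), so A³ = A since 3 is odd.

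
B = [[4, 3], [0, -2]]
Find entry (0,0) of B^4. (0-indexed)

B^2 = [[16, 6], [0, 4]]
B^3 = [[64, 36], [0, -8]]
B^4 = [[256, 120], [0, 16]]

256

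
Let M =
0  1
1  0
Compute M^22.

M² = I (check: tr M = 0 and det M = -1), so M^22 = I since 22 is even.

[[1, 0], [0, 1]]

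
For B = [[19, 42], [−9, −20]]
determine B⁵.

[[199, 462], [−99, −230]]

tr B = −1 and det B = −2, so the characteristic polynomial is λ² − (−1)λ + (−2) with roots −2 and 1.
Eigenvectors give P = [[−2, 7], [1, −3]] with P⁻¹ = [[3, 7], [1, 2]], and B = P·diag(−2, 1)·P⁻¹.
Then B⁵ = P·diag(−32, 1)·P⁻¹ = [[64, 7], [−32, −3]] · [[3, 7], [1, 2]] = [[199, 462], [−99, −230]].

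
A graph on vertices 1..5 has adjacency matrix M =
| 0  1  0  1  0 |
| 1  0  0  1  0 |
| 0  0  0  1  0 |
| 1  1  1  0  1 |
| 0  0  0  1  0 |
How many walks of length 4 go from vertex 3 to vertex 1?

The number of length-4 walks from vertex 3 to vertex 1 is entry (3,1) of M^4, where M is the adjacency matrix.
M^2 = [[2, 1, 1, 1, 1], [1, 2, 1, 1, 1], [1, 1, 1, 0, 1], [1, 1, 0, 4, 0], [1, 1, 1, 0, 1]]
M^3 = [[2, 3, 1, 5, 1], [3, 2, 1, 5, 1], [1, 1, 0, 4, 0], [5, 5, 4, 2, 4], [1, 1, 0, 4, 0]]
M^4 = [[8, 7, 5, 7, 5], [7, 8, 5, 7, 5], [5, 5, 4, 2, 4], [7, 7, 2, 18, 2], [5, 5, 4, 2, 4]]

5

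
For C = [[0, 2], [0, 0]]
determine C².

C is strictly triangular, hence nilpotent: C² = 0, so C² = 0.

[[0, 0], [0, 0]]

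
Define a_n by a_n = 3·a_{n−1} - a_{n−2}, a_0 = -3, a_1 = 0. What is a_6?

165

With companion matrix A = [[3, -1], [1, 0]], [a_n, a_{n−1}]ᵀ = A·[a_{n−1}, a_{n−2}]ᵀ, so [a_6, a_5]ᵀ = A⁵·[a_1, a_0]ᵀ.
A⁵ = [[144, -55], [55, -21]], giving [a_6, a_5]ᵀ = [[165], [63]].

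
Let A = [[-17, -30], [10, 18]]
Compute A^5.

tr A = 1 and det A = -6, so the characteristic polynomial is λ² − (1)λ + (-6) with roots -2 and 3.
Eigenvectors give P = [[2, 3], [-1, -2]] with P⁻¹ = [[2, 3], [-1, -2]], and A = P·diag(-2, 3)·P⁻¹.
Then A^5 = P·diag(-32, 243)·P⁻¹ = [[-64, 729], [32, -486]] · [[2, 3], [-1, -2]] = [[-857, -1650], [550, 1068]].

[[-857, -1650], [550, 1068]]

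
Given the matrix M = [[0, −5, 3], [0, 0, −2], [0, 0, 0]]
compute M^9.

M is strictly triangular, hence nilpotent: M^3 = 0, so M^9 = 0.

[[0, 0, 0], [0, 0, 0], [0, 0, 0]]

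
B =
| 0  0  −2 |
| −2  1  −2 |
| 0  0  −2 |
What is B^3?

B^2 = [[0, 0, 4], [−2, 1, 6], [0, 0, 4]]
B^3 = [[0, 0, −8], [−2, 1, −10], [0, 0, −8]]

[[0, 0, −8], [−2, 1, −10], [0, 0, −8]]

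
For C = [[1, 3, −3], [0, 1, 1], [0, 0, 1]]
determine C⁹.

[[1, 27, 81], [0, 1, 9], [0, 0, 1]]

C = I + N where N = [[0, 3, −3], [0, 0, 1], [0, 0, 0]] is strictly upper-triangular, so N³ = 0.
(I + N)⁹ = I + 9·N + 36·N² = [[1, 27, 81], [0, 1, 9], [0, 0, 1]].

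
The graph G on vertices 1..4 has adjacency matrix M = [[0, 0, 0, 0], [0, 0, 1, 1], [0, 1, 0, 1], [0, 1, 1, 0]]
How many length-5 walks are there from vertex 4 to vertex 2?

The number of length-5 walks from vertex 4 to vertex 2 is entry (4,2) of M^5, where M is the adjacency matrix.
M^2 = [[0, 0, 0, 0], [0, 2, 1, 1], [0, 1, 2, 1], [0, 1, 1, 2]]
M^3 = [[0, 0, 0, 0], [0, 2, 3, 3], [0, 3, 2, 3], [0, 3, 3, 2]]
M^4 = [[0, 0, 0, 0], [0, 6, 5, 5], [0, 5, 6, 5], [0, 5, 5, 6]]
M^5 = [[0, 0, 0, 0], [0, 10, 11, 11], [0, 11, 10, 11], [0, 11, 11, 10]]

11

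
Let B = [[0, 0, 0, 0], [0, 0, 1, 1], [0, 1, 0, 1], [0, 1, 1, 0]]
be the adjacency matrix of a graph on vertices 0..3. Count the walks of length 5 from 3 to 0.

0

The number of length-5 walks from vertex 3 to vertex 0 is entry (3,0) of B⁵, where B is the adjacency matrix.
B² = [[0, 0, 0, 0], [0, 2, 1, 1], [0, 1, 2, 1], [0, 1, 1, 2]]
B³ = [[0, 0, 0, 0], [0, 2, 3, 3], [0, 3, 2, 3], [0, 3, 3, 2]]
B⁴ = [[0, 0, 0, 0], [0, 6, 5, 5], [0, 5, 6, 5], [0, 5, 5, 6]]
B⁵ = [[0, 0, 0, 0], [0, 10, 11, 11], [0, 11, 10, 11], [0, 11, 11, 10]]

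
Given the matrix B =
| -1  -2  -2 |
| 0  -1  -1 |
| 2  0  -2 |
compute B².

[[-3, 4, 8], [-2, 1, 3], [-6, -4, 0]]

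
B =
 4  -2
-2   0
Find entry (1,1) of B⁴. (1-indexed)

B² = [[20, -8], [-8, 4]]
B³ = [[96, -40], [-40, 16]]
B⁴ = [[464, -192], [-192, 80]]

464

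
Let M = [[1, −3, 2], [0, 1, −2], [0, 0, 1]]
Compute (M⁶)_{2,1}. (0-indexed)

0

M = I + N where N = [[0, −3, 2], [0, 0, −2], [0, 0, 0]] is strictly upper-triangular, so N³ = 0.
(I + N)⁶ = I + 6·N + 15·N² = [[1, −18, 102], [0, 1, −12], [0, 0, 1]].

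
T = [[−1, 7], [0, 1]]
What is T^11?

[[−1, 7], [0, 1]]

T² = I (check: tr T = 0 and det T = −1), so T^11 = T since 11 is odd.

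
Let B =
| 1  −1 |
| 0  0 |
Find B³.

[[1, −1], [0, 0]]

B² = [[1, −1], [0, 0]]
B³ = [[1, −1], [0, 0]]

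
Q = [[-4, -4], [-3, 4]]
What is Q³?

[[-112, -112], [-84, 112]]

Q² = [[28, 0], [0, 28]]
Q³ = [[-112, -112], [-84, 112]]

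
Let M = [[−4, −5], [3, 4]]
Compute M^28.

[[1, 0], [0, 1]]

M² = I (check: tr M = 0 and det M = −1), so M^28 = I since 28 is even.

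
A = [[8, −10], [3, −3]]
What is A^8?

tr A = 5 and det A = 6, so the characteristic polynomial is λ² − (5)λ + (6) with roots 2 and 3.
Eigenvectors give P = [[−5, −2], [−3, −1]] with P⁻¹ = [[1, −2], [−3, 5]], and A = P·diag(2, 3)·P⁻¹.
Then A^8 = P·diag(256, 6561)·P⁻¹ = [[−1280, −13122], [−768, −6561]] · [[1, −2], [−3, 5]] = [[38086, −63050], [18915, −31269]].

[[38086, −63050], [18915, −31269]]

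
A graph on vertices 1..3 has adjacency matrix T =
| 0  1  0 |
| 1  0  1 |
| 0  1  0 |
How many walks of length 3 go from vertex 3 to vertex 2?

2

The number of length-3 walks from vertex 3 to vertex 2 is entry (3,2) of T^3, where T is the adjacency matrix.
T^2 = [[1, 0, 1], [0, 2, 0], [1, 0, 1]]
T^3 = [[0, 2, 0], [2, 0, 2], [0, 2, 0]]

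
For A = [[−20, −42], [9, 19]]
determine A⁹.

[[−3590, −7182], [1539, 3079]]

tr A = −1 and det A = −2, so the characteristic polynomial is λ² − (−1)λ + (−2) with roots −2 and 1.
Eigenvectors give P = [[7, −2], [−3, 1]] with P⁻¹ = [[1, 2], [3, 7]], and A = P·diag(−2, 1)·P⁻¹.
Then A⁹ = P·diag(−512, 1)·P⁻¹ = [[−3584, −2], [1536, 1]] · [[1, 2], [3, 7]] = [[−3590, −7182], [1539, 3079]].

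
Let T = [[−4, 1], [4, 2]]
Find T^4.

[[416, −56], [−224, 80]]

T^2 = [[20, −2], [−8, 8]]
T^3 = [[−88, 16], [64, 8]]
T^4 = [[416, −56], [−224, 80]]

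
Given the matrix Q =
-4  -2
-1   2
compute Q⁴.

Q² = [[18, 4], [2, 6]]
Q³ = [[-76, -28], [-14, 8]]
Q⁴ = [[332, 96], [48, 44]]

[[332, 96], [48, 44]]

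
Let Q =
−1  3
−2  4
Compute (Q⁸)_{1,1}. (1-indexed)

−509

tr Q = 3 and det Q = 2, so the characteristic polynomial is λ² − (3)λ + (2) with roots 2 and 1.
Eigenvectors give P = [[1, 3], [1, 2]] with P⁻¹ = [[−2, 3], [1, −1]], and Q = P·diag(2, 1)·P⁻¹.
Then Q⁸ = P·diag(256, 1)·P⁻¹ = [[256, 3], [256, 2]] · [[−2, 3], [1, −1]] = [[−509, 765], [−510, 766]].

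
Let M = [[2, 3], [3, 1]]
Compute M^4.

M^2 = [[13, 9], [9, 10]]
M^3 = [[53, 48], [48, 37]]
M^4 = [[250, 207], [207, 181]]

[[250, 207], [207, 181]]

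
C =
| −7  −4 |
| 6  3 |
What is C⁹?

tr C = −4 and det C = 3, so the characteristic polynomial is λ² − (−4)λ + (3) with roots −1 and −3.
Eigenvectors give P = [[−2, −1], [3, 1]] with P⁻¹ = [[1, 1], [−3, −2]], and C = P·diag(−1, −3)·P⁻¹.
Then C⁹ = P·diag(−1, −19683)·P⁻¹ = [[2, 19683], [−3, −19683]] · [[1, 1], [−3, −2]] = [[−59047, −39364], [59046, 39363]].

[[−59047, −39364], [59046, 39363]]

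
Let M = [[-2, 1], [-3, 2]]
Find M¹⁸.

[[1, 0], [0, 1]]

M² = I (check: tr M = 0 and det M = -1), so M¹⁸ = I since 18 is even.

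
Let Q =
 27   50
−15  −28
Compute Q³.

[[183, 350], [−105, −202]]

tr Q = −1 and det Q = −6, so the characteristic polynomial is λ² − (−1)λ + (−6) with roots −3 and 2.
Eigenvectors give P = [[−5, −2], [3, 1]] with P⁻¹ = [[1, 2], [−3, −5]], and Q = P·diag(−3, 2)·P⁻¹.
Then Q³ = P·diag(−27, 8)·P⁻¹ = [[135, −16], [−81, 8]] · [[1, 2], [−3, −5]] = [[183, 350], [−105, −202]].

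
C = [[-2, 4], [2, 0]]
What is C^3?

C^2 = [[12, -8], [-4, 8]]
C^3 = [[-40, 48], [24, -16]]

[[-40, 48], [24, -16]]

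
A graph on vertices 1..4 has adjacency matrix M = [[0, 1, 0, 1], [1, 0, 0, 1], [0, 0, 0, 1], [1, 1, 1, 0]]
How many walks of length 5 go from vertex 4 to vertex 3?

11

The number of length-5 walks from vertex 4 to vertex 3 is entry (4,3) of M^5, where M is the adjacency matrix.
M^2 = [[2, 1, 1, 1], [1, 2, 1, 1], [1, 1, 1, 0], [1, 1, 0, 3]]
M^3 = [[2, 3, 1, 4], [3, 2, 1, 4], [1, 1, 0, 3], [4, 4, 3, 2]]
M^4 = [[7, 6, 4, 6], [6, 7, 4, 6], [4, 4, 3, 2], [6, 6, 2, 11]]
M^5 = [[12, 13, 6, 17], [13, 12, 6, 17], [6, 6, 2, 11], [17, 17, 11, 14]]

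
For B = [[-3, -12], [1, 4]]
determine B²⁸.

B² = B (a projection; rank 1, trace 1), so B²⁸ = B.

[[-3, -12], [1, 4]]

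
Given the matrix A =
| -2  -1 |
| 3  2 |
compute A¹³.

[[-2, -1], [3, 2]]

A² = I (check: tr A = 0 and det A = -1), so A¹³ = A since 13 is odd.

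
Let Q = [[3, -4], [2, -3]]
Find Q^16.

[[1, 0], [0, 1]]

Q² = I (check: tr Q = 0 and det Q = -1), so Q^16 = I since 16 is even.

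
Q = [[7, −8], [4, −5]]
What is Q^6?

tr Q = 2 and det Q = −3, so the characteristic polynomial is λ² − (2)λ + (−3) with roots 3 and −1.
Eigenvectors give P = [[−2, 1], [−1, 1]] with P⁻¹ = [[−1, 1], [−1, 2]], and Q = P·diag(3, −1)·P⁻¹.
Then Q^6 = P·diag(729, 1)·P⁻¹ = [[−1458, 1], [−729, 1]] · [[−1, 1], [−1, 2]] = [[1457, −1456], [728, −727]].

[[1457, −1456], [728, −727]]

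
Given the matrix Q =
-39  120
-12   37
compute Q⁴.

[[801, -2400], [240, -719]]

tr Q = -2 and det Q = -3, so the characteristic polynomial is λ² − (-2)λ + (-3) with roots -3 and 1.
Eigenvectors give P = [[10, 3], [3, 1]] with P⁻¹ = [[1, -3], [-3, 10]], and Q = P·diag(-3, 1)·P⁻¹.
Then Q⁴ = P·diag(81, 1)·P⁻¹ = [[810, 3], [243, 1]] · [[1, -3], [-3, 10]] = [[801, -2400], [240, -719]].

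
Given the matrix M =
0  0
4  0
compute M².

M is strictly triangular, hence nilpotent: M² = 0, so M² = 0.

[[0, 0], [0, 0]]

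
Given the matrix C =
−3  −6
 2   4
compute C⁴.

[[−3, −6], [2, 4]]

C² = C (a projection; rank 1, trace 1), so C⁴ = C.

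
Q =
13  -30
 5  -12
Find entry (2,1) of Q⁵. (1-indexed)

tr Q = 1 and det Q = -6, so the characteristic polynomial is λ² − (1)λ + (-6) with roots -2 and 3.
Eigenvectors give P = [[-2, 3], [-1, 1]] with P⁻¹ = [[1, -3], [1, -2]], and Q = P·diag(-2, 3)·P⁻¹.
Then Q⁵ = P·diag(-32, 243)·P⁻¹ = [[64, 729], [32, 243]] · [[1, -3], [1, -2]] = [[793, -1650], [275, -582]].

275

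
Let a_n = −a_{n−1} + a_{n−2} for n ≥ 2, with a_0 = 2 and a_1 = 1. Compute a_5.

With companion matrix A = [[−1, 1], [1, 0]], [a_n, a_{n−1}]ᵀ = A·[a_{n−1}, a_{n−2}]ᵀ, so [a_5, a_4]ᵀ = A⁴·[a_1, a_0]ᵀ.
A⁴ = [[5, −3], [−3, 2]], giving [a_5, a_4]ᵀ = [[−1], [1]].

−1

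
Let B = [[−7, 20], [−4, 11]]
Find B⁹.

tr B = 4 and det B = 3, so the characteristic polynomial is λ² − (4)λ + (3) with roots 1 and 3.
Eigenvectors give P = [[−5, −2], [−2, −1]] with P⁻¹ = [[−1, 2], [2, −5]], and B = P·diag(1, 3)·P⁻¹.
Then B⁹ = P·diag(1, 19683)·P⁻¹ = [[−5, −39366], [−2, −19683]] · [[−1, 2], [2, −5]] = [[−78727, 196820], [−39364, 98411]].

[[−78727, 196820], [−39364, 98411]]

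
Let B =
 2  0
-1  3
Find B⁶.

[[64, 0], [-665, 729]]

tr B = 5 and det B = 6, so the characteristic polynomial is λ² − (5)λ + (6) with roots 3 and 2.
Eigenvectors give P = [[0, -1], [-1, -1]] with P⁻¹ = [[1, -1], [-1, 0]], and B = P·diag(3, 2)·P⁻¹.
Then B⁶ = P·diag(729, 64)·P⁻¹ = [[0, -64], [-729, -64]] · [[1, -1], [-1, 0]] = [[64, 0], [-665, 729]].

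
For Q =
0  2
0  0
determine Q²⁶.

Q is strictly triangular, hence nilpotent: Q² = 0, so Q²⁶ = 0.

[[0, 0], [0, 0]]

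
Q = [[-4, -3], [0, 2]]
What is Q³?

Q² = [[16, 6], [0, 4]]
Q³ = [[-64, -36], [0, 8]]

[[-64, -36], [0, 8]]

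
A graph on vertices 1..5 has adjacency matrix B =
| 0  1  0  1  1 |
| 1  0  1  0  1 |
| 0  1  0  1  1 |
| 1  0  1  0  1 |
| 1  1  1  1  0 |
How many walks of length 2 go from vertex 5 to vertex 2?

2

The number of length-2 walks from vertex 5 to vertex 2 is entry (5,2) of B^2, where B is the adjacency matrix.
B^2 = [[3, 1, 3, 1, 2], [1, 3, 1, 3, 2], [3, 1, 3, 1, 2], [1, 3, 1, 3, 2], [2, 2, 2, 2, 4]]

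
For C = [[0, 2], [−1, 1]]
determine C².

[[−2, 2], [−1, −1]]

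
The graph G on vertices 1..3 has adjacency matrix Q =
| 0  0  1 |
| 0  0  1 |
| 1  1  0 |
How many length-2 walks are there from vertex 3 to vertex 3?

The number of length-2 walks from vertex 3 to vertex 3 is entry (3,3) of Q², where Q is the adjacency matrix.
Q² = [[1, 1, 0], [1, 1, 0], [0, 0, 2]]

2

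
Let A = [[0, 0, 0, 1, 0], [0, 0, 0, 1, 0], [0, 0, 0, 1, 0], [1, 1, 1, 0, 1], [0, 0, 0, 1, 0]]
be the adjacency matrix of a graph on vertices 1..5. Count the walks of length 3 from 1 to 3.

0

The number of length-3 walks from vertex 1 to vertex 3 is entry (1,3) of A^3, where A is the adjacency matrix.
A^2 = [[1, 1, 1, 0, 1], [1, 1, 1, 0, 1], [1, 1, 1, 0, 1], [0, 0, 0, 4, 0], [1, 1, 1, 0, 1]]
A^3 = [[0, 0, 0, 4, 0], [0, 0, 0, 4, 0], [0, 0, 0, 4, 0], [4, 4, 4, 0, 4], [0, 0, 0, 4, 0]]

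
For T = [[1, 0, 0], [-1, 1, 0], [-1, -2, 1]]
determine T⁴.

[[1, 0, 0], [-4, 1, 0], [8, -8, 1]]

T = I + N where N = [[0, 0, 0], [-1, 0, 0], [-1, -2, 0]] is strictly lower-triangular, so N³ = 0.
(I + N)⁴ = I + 4·N + 6·N² = [[1, 0, 0], [-4, 1, 0], [8, -8, 1]].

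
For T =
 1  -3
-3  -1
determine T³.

[[10, -30], [-30, -10]]

T² = [[10, 0], [0, 10]]
T³ = [[10, -30], [-30, -10]]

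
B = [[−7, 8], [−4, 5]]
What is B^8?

tr B = −2 and det B = −3, so the characteristic polynomial is λ² − (−2)λ + (−3) with roots 1 and −3.
Eigenvectors give P = [[−1, 2], [−1, 1]] with P⁻¹ = [[1, −2], [1, −1]], and B = P·diag(1, −3)·P⁻¹.
Then B^8 = P·diag(1, 6561)·P⁻¹ = [[−1, 13122], [−1, 6561]] · [[1, −2], [1, −1]] = [[13121, −13120], [6560, −6559]].

[[13121, −13120], [6560, −6559]]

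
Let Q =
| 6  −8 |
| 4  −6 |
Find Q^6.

tr Q = 0 and det Q = −4, so the characteristic polynomial is λ² − (0)λ + (−4) with roots −2 and 2.
Eigenvectors give P = [[−1, 2], [−1, 1]] with P⁻¹ = [[1, −2], [1, −1]], and Q = P·diag(−2, 2)·P⁻¹.
Then Q^6 = P·diag(64, 64)·P⁻¹ = [[−64, 128], [−64, 64]] · [[1, −2], [1, −1]] = [[64, 0], [0, 64]].

[[64, 0], [0, 64]]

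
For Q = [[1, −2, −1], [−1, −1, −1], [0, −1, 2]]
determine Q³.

[[2, −6, −6], [−4, −4, −4], [2, −6, 10]]

Q² = [[3, 1, −1], [0, 4, 0], [1, −1, 5]]
Q³ = [[2, −6, −6], [−4, −4, −4], [2, −6, 10]]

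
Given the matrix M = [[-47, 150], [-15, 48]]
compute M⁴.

[[-569, 1950], [-195, 666]]

tr M = 1 and det M = -6, so the characteristic polynomial is λ² − (1)λ + (-6) with roots -2 and 3.
Eigenvectors give P = [[-10, 3], [-3, 1]] with P⁻¹ = [[-1, 3], [-3, 10]], and M = P·diag(-2, 3)·P⁻¹.
Then M⁴ = P·diag(16, 81)·P⁻¹ = [[-160, 243], [-48, 81]] · [[-1, 3], [-3, 10]] = [[-569, 1950], [-195, 666]].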